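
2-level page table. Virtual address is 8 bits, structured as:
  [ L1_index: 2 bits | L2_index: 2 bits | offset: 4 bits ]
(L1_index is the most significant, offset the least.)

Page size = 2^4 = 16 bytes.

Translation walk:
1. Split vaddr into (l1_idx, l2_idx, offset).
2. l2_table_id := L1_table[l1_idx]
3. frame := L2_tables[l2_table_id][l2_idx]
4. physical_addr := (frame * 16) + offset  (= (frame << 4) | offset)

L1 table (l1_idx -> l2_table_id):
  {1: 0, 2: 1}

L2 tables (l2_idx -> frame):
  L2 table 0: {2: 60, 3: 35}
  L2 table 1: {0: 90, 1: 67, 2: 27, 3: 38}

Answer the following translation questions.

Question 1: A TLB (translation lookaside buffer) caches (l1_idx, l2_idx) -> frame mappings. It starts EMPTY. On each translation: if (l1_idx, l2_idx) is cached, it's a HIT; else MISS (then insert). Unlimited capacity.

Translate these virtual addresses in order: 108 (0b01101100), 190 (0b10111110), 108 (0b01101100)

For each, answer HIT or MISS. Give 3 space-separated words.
Answer: MISS MISS HIT

Derivation:
vaddr=108: (1,2) not in TLB -> MISS, insert
vaddr=190: (2,3) not in TLB -> MISS, insert
vaddr=108: (1,2) in TLB -> HIT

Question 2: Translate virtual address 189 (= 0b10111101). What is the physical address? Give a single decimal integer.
vaddr = 189 = 0b10111101
Split: l1_idx=2, l2_idx=3, offset=13
L1[2] = 1
L2[1][3] = 38
paddr = 38 * 16 + 13 = 621

Answer: 621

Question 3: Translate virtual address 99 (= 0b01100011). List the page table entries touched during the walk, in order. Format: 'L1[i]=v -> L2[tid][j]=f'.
Answer: L1[1]=0 -> L2[0][2]=60

Derivation:
vaddr = 99 = 0b01100011
Split: l1_idx=1, l2_idx=2, offset=3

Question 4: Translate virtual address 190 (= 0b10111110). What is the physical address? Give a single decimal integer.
vaddr = 190 = 0b10111110
Split: l1_idx=2, l2_idx=3, offset=14
L1[2] = 1
L2[1][3] = 38
paddr = 38 * 16 + 14 = 622

Answer: 622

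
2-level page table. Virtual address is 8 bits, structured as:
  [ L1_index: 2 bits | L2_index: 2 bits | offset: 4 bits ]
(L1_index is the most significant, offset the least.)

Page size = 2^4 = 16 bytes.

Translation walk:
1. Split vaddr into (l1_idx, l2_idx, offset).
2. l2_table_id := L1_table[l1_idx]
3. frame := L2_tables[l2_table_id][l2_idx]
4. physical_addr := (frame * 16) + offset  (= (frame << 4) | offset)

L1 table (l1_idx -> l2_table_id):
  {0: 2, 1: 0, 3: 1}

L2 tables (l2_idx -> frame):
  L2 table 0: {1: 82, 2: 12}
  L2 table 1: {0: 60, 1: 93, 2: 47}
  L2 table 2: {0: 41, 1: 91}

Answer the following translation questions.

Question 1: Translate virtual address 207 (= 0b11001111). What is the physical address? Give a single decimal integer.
Answer: 975

Derivation:
vaddr = 207 = 0b11001111
Split: l1_idx=3, l2_idx=0, offset=15
L1[3] = 1
L2[1][0] = 60
paddr = 60 * 16 + 15 = 975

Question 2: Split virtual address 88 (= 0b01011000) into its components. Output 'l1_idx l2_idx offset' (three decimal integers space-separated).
Answer: 1 1 8

Derivation:
vaddr = 88 = 0b01011000
  top 2 bits -> l1_idx = 1
  next 2 bits -> l2_idx = 1
  bottom 4 bits -> offset = 8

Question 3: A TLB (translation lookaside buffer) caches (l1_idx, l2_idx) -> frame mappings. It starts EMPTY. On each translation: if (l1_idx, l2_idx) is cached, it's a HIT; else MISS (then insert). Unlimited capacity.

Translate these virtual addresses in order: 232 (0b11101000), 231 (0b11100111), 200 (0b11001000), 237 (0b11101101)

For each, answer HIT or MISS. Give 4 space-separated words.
Answer: MISS HIT MISS HIT

Derivation:
vaddr=232: (3,2) not in TLB -> MISS, insert
vaddr=231: (3,2) in TLB -> HIT
vaddr=200: (3,0) not in TLB -> MISS, insert
vaddr=237: (3,2) in TLB -> HIT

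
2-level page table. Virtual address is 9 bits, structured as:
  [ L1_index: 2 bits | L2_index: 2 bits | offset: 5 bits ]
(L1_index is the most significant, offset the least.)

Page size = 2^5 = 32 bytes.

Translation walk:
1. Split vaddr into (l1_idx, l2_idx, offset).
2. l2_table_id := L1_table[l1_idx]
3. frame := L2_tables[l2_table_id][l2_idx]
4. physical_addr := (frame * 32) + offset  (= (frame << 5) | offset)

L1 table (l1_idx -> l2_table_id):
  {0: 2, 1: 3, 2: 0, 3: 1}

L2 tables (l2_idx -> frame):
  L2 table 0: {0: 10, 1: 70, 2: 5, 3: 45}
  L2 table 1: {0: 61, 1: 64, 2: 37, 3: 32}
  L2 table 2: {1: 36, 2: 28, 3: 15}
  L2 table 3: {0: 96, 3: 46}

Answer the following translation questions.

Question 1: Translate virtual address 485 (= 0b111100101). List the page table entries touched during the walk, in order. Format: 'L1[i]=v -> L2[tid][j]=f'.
vaddr = 485 = 0b111100101
Split: l1_idx=3, l2_idx=3, offset=5

Answer: L1[3]=1 -> L2[1][3]=32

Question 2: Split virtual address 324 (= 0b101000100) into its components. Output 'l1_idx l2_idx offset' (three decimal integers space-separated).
vaddr = 324 = 0b101000100
  top 2 bits -> l1_idx = 2
  next 2 bits -> l2_idx = 2
  bottom 5 bits -> offset = 4

Answer: 2 2 4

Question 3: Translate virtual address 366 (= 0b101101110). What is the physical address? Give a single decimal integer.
vaddr = 366 = 0b101101110
Split: l1_idx=2, l2_idx=3, offset=14
L1[2] = 0
L2[0][3] = 45
paddr = 45 * 32 + 14 = 1454

Answer: 1454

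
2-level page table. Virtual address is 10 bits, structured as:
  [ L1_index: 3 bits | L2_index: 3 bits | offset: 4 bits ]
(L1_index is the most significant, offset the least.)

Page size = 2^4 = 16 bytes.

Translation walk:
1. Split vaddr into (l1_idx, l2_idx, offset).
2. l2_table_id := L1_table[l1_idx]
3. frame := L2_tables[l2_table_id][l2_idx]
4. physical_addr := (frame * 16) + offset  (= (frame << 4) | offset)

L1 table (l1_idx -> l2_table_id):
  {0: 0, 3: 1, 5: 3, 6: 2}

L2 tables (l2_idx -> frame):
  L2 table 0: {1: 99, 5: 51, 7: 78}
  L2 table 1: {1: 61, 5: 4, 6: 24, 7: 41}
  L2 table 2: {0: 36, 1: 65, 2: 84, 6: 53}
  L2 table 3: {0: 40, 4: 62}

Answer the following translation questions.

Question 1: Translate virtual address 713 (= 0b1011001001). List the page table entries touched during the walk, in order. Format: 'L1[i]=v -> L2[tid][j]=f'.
vaddr = 713 = 0b1011001001
Split: l1_idx=5, l2_idx=4, offset=9

Answer: L1[5]=3 -> L2[3][4]=62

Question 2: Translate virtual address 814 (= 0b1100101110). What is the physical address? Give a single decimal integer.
Answer: 1358

Derivation:
vaddr = 814 = 0b1100101110
Split: l1_idx=6, l2_idx=2, offset=14
L1[6] = 2
L2[2][2] = 84
paddr = 84 * 16 + 14 = 1358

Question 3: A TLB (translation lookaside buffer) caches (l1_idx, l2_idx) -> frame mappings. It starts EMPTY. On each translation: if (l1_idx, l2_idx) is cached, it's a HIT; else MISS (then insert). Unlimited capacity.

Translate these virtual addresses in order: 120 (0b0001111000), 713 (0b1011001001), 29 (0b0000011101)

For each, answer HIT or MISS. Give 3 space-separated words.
vaddr=120: (0,7) not in TLB -> MISS, insert
vaddr=713: (5,4) not in TLB -> MISS, insert
vaddr=29: (0,1) not in TLB -> MISS, insert

Answer: MISS MISS MISS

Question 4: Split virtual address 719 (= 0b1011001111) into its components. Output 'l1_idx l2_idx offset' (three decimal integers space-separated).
vaddr = 719 = 0b1011001111
  top 3 bits -> l1_idx = 5
  next 3 bits -> l2_idx = 4
  bottom 4 bits -> offset = 15

Answer: 5 4 15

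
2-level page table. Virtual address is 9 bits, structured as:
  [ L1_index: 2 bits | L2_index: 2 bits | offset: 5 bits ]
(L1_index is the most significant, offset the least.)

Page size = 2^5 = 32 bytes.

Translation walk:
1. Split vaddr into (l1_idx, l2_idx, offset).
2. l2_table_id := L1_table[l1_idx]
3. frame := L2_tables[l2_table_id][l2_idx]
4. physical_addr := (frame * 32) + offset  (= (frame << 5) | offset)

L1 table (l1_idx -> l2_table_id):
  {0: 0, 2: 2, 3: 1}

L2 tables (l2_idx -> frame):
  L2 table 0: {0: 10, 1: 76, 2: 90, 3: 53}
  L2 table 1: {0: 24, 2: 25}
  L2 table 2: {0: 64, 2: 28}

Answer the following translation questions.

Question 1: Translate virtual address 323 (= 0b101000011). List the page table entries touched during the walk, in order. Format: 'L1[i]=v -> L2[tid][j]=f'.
Answer: L1[2]=2 -> L2[2][2]=28

Derivation:
vaddr = 323 = 0b101000011
Split: l1_idx=2, l2_idx=2, offset=3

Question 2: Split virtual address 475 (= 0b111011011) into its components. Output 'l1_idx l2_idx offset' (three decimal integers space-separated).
Answer: 3 2 27

Derivation:
vaddr = 475 = 0b111011011
  top 2 bits -> l1_idx = 3
  next 2 bits -> l2_idx = 2
  bottom 5 bits -> offset = 27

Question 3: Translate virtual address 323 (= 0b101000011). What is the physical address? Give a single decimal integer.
Answer: 899

Derivation:
vaddr = 323 = 0b101000011
Split: l1_idx=2, l2_idx=2, offset=3
L1[2] = 2
L2[2][2] = 28
paddr = 28 * 32 + 3 = 899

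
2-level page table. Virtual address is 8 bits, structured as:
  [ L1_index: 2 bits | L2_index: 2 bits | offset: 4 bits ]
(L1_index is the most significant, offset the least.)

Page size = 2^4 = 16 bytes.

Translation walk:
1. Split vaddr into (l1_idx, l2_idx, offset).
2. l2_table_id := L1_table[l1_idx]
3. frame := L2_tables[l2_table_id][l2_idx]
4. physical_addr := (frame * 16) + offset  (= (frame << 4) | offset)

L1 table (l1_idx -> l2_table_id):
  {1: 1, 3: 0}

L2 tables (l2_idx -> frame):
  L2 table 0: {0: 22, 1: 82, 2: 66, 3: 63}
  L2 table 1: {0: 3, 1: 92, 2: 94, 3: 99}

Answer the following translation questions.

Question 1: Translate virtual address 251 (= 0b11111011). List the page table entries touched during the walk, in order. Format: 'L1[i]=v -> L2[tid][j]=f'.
Answer: L1[3]=0 -> L2[0][3]=63

Derivation:
vaddr = 251 = 0b11111011
Split: l1_idx=3, l2_idx=3, offset=11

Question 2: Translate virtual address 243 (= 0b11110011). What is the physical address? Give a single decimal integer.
vaddr = 243 = 0b11110011
Split: l1_idx=3, l2_idx=3, offset=3
L1[3] = 0
L2[0][3] = 63
paddr = 63 * 16 + 3 = 1011

Answer: 1011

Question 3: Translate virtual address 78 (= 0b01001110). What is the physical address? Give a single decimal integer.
Answer: 62

Derivation:
vaddr = 78 = 0b01001110
Split: l1_idx=1, l2_idx=0, offset=14
L1[1] = 1
L2[1][0] = 3
paddr = 3 * 16 + 14 = 62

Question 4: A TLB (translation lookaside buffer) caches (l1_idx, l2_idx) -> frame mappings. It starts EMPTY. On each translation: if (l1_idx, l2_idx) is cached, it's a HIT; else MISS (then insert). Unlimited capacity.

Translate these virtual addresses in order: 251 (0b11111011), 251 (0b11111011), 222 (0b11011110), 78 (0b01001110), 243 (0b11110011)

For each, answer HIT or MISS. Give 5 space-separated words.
vaddr=251: (3,3) not in TLB -> MISS, insert
vaddr=251: (3,3) in TLB -> HIT
vaddr=222: (3,1) not in TLB -> MISS, insert
vaddr=78: (1,0) not in TLB -> MISS, insert
vaddr=243: (3,3) in TLB -> HIT

Answer: MISS HIT MISS MISS HIT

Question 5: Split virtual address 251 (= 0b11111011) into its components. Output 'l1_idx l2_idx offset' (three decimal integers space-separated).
Answer: 3 3 11

Derivation:
vaddr = 251 = 0b11111011
  top 2 bits -> l1_idx = 3
  next 2 bits -> l2_idx = 3
  bottom 4 bits -> offset = 11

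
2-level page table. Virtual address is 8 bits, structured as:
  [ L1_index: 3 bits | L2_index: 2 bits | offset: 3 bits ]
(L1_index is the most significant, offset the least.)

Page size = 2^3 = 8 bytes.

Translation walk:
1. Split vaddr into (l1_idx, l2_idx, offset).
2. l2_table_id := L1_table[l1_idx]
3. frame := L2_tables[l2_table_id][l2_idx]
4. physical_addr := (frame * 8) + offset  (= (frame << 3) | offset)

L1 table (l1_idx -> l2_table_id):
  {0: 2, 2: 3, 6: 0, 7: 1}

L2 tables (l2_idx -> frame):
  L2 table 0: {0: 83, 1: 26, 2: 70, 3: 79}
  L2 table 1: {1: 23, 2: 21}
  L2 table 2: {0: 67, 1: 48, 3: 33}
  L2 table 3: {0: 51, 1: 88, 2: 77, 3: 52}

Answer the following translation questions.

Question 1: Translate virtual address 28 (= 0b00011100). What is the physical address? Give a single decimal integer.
Answer: 268

Derivation:
vaddr = 28 = 0b00011100
Split: l1_idx=0, l2_idx=3, offset=4
L1[0] = 2
L2[2][3] = 33
paddr = 33 * 8 + 4 = 268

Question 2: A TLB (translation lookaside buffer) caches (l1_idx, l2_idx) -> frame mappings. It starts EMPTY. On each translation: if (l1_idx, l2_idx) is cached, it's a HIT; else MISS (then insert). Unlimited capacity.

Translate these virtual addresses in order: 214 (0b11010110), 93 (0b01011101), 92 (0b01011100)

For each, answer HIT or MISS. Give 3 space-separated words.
vaddr=214: (6,2) not in TLB -> MISS, insert
vaddr=93: (2,3) not in TLB -> MISS, insert
vaddr=92: (2,3) in TLB -> HIT

Answer: MISS MISS HIT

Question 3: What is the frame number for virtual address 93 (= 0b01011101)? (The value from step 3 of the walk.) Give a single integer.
Answer: 52

Derivation:
vaddr = 93: l1_idx=2, l2_idx=3
L1[2] = 3; L2[3][3] = 52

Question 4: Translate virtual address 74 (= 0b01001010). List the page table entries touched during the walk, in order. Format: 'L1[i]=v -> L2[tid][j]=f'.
Answer: L1[2]=3 -> L2[3][1]=88

Derivation:
vaddr = 74 = 0b01001010
Split: l1_idx=2, l2_idx=1, offset=2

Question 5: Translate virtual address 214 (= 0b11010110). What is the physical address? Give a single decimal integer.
vaddr = 214 = 0b11010110
Split: l1_idx=6, l2_idx=2, offset=6
L1[6] = 0
L2[0][2] = 70
paddr = 70 * 8 + 6 = 566

Answer: 566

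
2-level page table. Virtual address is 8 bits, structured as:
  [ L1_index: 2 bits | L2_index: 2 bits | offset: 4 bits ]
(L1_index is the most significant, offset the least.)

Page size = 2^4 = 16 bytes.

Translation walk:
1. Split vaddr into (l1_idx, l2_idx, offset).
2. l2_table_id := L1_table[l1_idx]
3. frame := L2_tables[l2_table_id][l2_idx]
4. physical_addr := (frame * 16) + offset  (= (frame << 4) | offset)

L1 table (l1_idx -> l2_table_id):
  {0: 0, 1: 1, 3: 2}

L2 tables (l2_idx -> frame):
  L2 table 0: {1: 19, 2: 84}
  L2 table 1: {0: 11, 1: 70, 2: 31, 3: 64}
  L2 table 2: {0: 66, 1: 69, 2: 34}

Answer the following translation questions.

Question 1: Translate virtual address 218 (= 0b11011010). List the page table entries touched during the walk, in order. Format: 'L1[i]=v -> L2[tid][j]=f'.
Answer: L1[3]=2 -> L2[2][1]=69

Derivation:
vaddr = 218 = 0b11011010
Split: l1_idx=3, l2_idx=1, offset=10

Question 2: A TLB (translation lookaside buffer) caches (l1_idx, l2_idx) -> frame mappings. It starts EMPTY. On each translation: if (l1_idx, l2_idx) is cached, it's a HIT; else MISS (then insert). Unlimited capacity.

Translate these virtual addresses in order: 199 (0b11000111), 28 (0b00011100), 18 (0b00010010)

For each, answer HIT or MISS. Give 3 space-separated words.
Answer: MISS MISS HIT

Derivation:
vaddr=199: (3,0) not in TLB -> MISS, insert
vaddr=28: (0,1) not in TLB -> MISS, insert
vaddr=18: (0,1) in TLB -> HIT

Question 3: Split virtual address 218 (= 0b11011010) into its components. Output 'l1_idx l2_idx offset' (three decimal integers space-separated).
vaddr = 218 = 0b11011010
  top 2 bits -> l1_idx = 3
  next 2 bits -> l2_idx = 1
  bottom 4 bits -> offset = 10

Answer: 3 1 10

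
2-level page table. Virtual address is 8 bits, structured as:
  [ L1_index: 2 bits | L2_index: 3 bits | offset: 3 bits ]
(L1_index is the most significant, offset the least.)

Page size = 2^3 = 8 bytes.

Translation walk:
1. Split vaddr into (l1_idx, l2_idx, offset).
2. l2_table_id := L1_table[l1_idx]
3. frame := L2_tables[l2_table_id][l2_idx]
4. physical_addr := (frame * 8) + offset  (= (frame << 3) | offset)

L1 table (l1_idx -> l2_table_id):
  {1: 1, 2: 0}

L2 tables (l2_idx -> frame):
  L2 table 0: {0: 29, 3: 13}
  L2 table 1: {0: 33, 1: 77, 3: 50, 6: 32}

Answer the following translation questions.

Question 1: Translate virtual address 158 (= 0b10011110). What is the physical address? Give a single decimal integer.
vaddr = 158 = 0b10011110
Split: l1_idx=2, l2_idx=3, offset=6
L1[2] = 0
L2[0][3] = 13
paddr = 13 * 8 + 6 = 110

Answer: 110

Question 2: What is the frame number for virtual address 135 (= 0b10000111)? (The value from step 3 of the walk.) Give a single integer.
Answer: 29

Derivation:
vaddr = 135: l1_idx=2, l2_idx=0
L1[2] = 0; L2[0][0] = 29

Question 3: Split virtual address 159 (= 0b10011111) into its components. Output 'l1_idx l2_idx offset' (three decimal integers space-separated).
vaddr = 159 = 0b10011111
  top 2 bits -> l1_idx = 2
  next 3 bits -> l2_idx = 3
  bottom 3 bits -> offset = 7

Answer: 2 3 7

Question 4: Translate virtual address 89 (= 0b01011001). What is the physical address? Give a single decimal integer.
Answer: 401

Derivation:
vaddr = 89 = 0b01011001
Split: l1_idx=1, l2_idx=3, offset=1
L1[1] = 1
L2[1][3] = 50
paddr = 50 * 8 + 1 = 401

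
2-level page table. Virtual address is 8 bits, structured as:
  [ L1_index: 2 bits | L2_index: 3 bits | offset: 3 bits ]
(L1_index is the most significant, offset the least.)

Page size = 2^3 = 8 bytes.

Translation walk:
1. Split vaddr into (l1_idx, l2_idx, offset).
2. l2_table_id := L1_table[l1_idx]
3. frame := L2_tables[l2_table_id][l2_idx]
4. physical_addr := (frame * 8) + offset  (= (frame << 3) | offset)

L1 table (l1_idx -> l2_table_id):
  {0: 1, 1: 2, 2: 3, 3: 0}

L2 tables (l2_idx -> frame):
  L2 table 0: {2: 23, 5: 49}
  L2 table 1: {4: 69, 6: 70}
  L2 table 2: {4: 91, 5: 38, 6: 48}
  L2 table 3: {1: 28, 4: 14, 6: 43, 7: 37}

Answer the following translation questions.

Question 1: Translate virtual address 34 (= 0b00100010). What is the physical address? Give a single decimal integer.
vaddr = 34 = 0b00100010
Split: l1_idx=0, l2_idx=4, offset=2
L1[0] = 1
L2[1][4] = 69
paddr = 69 * 8 + 2 = 554

Answer: 554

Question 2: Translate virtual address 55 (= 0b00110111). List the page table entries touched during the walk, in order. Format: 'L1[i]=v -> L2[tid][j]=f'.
vaddr = 55 = 0b00110111
Split: l1_idx=0, l2_idx=6, offset=7

Answer: L1[0]=1 -> L2[1][6]=70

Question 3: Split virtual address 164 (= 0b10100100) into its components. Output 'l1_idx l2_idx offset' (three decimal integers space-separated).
Answer: 2 4 4

Derivation:
vaddr = 164 = 0b10100100
  top 2 bits -> l1_idx = 2
  next 3 bits -> l2_idx = 4
  bottom 3 bits -> offset = 4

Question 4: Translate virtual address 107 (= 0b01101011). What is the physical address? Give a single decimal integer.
vaddr = 107 = 0b01101011
Split: l1_idx=1, l2_idx=5, offset=3
L1[1] = 2
L2[2][5] = 38
paddr = 38 * 8 + 3 = 307

Answer: 307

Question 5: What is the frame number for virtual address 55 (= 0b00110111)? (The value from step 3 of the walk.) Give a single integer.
vaddr = 55: l1_idx=0, l2_idx=6
L1[0] = 1; L2[1][6] = 70

Answer: 70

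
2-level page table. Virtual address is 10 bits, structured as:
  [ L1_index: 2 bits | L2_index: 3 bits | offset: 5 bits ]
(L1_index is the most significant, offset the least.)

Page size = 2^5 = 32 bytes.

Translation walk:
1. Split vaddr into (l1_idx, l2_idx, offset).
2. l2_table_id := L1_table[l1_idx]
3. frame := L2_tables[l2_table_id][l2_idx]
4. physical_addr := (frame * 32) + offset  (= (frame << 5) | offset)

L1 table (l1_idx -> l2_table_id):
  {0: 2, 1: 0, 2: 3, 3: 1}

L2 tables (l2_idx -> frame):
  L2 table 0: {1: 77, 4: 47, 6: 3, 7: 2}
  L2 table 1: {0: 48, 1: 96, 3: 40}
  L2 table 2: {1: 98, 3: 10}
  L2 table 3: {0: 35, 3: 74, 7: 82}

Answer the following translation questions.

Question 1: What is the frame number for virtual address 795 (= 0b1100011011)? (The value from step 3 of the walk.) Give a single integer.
vaddr = 795: l1_idx=3, l2_idx=0
L1[3] = 1; L2[1][0] = 48

Answer: 48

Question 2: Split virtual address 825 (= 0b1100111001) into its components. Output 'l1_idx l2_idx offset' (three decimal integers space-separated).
vaddr = 825 = 0b1100111001
  top 2 bits -> l1_idx = 3
  next 3 bits -> l2_idx = 1
  bottom 5 bits -> offset = 25

Answer: 3 1 25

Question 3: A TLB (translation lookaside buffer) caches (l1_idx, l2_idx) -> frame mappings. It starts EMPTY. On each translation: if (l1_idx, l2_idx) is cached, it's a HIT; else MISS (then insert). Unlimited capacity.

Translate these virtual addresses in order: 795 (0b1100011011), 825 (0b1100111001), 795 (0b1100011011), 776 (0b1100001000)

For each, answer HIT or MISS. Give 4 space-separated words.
Answer: MISS MISS HIT HIT

Derivation:
vaddr=795: (3,0) not in TLB -> MISS, insert
vaddr=825: (3,1) not in TLB -> MISS, insert
vaddr=795: (3,0) in TLB -> HIT
vaddr=776: (3,0) in TLB -> HIT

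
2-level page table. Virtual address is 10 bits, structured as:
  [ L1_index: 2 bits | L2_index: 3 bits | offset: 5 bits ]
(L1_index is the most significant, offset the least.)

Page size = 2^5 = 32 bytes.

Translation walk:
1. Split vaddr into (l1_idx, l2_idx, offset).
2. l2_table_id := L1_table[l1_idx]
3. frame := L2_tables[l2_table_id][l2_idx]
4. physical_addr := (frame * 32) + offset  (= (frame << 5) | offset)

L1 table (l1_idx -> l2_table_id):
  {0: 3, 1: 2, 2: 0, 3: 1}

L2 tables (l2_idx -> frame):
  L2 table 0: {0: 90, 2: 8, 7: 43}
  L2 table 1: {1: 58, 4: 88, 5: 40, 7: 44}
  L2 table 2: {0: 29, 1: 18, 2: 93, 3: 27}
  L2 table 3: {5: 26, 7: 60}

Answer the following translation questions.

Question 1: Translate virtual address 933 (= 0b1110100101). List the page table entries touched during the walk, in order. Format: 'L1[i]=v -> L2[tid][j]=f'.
vaddr = 933 = 0b1110100101
Split: l1_idx=3, l2_idx=5, offset=5

Answer: L1[3]=1 -> L2[1][5]=40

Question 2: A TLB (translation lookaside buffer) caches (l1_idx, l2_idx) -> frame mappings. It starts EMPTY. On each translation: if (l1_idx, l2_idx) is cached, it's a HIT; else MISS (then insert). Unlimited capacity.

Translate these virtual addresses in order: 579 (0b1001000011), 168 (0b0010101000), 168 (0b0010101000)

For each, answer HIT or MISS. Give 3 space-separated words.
vaddr=579: (2,2) not in TLB -> MISS, insert
vaddr=168: (0,5) not in TLB -> MISS, insert
vaddr=168: (0,5) in TLB -> HIT

Answer: MISS MISS HIT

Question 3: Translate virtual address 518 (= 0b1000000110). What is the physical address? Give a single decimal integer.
Answer: 2886

Derivation:
vaddr = 518 = 0b1000000110
Split: l1_idx=2, l2_idx=0, offset=6
L1[2] = 0
L2[0][0] = 90
paddr = 90 * 32 + 6 = 2886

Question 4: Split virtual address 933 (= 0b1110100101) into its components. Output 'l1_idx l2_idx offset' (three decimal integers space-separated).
Answer: 3 5 5

Derivation:
vaddr = 933 = 0b1110100101
  top 2 bits -> l1_idx = 3
  next 3 bits -> l2_idx = 5
  bottom 5 bits -> offset = 5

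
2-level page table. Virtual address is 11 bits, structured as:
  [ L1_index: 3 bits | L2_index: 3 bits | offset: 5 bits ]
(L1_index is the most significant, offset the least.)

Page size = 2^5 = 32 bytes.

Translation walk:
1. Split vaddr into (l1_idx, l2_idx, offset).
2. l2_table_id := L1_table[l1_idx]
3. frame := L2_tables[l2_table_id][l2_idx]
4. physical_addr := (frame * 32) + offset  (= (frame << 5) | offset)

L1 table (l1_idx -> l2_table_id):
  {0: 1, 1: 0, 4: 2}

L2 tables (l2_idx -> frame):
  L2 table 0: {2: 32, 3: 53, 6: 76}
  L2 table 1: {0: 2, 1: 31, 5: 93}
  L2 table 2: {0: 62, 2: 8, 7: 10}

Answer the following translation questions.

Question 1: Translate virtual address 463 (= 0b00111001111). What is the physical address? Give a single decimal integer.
vaddr = 463 = 0b00111001111
Split: l1_idx=1, l2_idx=6, offset=15
L1[1] = 0
L2[0][6] = 76
paddr = 76 * 32 + 15 = 2447

Answer: 2447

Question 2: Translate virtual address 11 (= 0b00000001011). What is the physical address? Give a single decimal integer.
vaddr = 11 = 0b00000001011
Split: l1_idx=0, l2_idx=0, offset=11
L1[0] = 1
L2[1][0] = 2
paddr = 2 * 32 + 11 = 75

Answer: 75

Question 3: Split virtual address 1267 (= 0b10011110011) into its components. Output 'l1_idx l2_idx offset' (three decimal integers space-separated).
Answer: 4 7 19

Derivation:
vaddr = 1267 = 0b10011110011
  top 3 bits -> l1_idx = 4
  next 3 bits -> l2_idx = 7
  bottom 5 bits -> offset = 19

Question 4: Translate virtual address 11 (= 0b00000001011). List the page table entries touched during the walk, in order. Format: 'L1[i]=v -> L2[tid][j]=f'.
Answer: L1[0]=1 -> L2[1][0]=2

Derivation:
vaddr = 11 = 0b00000001011
Split: l1_idx=0, l2_idx=0, offset=11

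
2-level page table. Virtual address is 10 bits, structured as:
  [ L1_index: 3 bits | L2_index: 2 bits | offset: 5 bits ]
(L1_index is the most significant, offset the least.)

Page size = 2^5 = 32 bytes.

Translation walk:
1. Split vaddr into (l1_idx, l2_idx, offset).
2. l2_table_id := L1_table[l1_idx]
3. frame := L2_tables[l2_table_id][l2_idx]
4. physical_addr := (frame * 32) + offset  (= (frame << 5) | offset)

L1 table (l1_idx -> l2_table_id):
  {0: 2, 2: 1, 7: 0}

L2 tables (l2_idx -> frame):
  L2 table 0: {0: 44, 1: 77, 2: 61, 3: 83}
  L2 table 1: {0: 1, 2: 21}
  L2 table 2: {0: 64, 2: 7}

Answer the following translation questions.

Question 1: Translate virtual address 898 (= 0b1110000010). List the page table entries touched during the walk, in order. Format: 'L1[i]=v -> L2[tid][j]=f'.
Answer: L1[7]=0 -> L2[0][0]=44

Derivation:
vaddr = 898 = 0b1110000010
Split: l1_idx=7, l2_idx=0, offset=2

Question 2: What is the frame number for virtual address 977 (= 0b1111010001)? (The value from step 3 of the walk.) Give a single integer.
Answer: 61

Derivation:
vaddr = 977: l1_idx=7, l2_idx=2
L1[7] = 0; L2[0][2] = 61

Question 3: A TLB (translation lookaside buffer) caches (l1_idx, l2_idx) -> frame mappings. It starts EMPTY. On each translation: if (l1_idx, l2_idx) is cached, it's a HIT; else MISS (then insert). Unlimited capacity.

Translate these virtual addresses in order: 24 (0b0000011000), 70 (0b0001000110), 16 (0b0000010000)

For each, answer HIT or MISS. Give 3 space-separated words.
vaddr=24: (0,0) not in TLB -> MISS, insert
vaddr=70: (0,2) not in TLB -> MISS, insert
vaddr=16: (0,0) in TLB -> HIT

Answer: MISS MISS HIT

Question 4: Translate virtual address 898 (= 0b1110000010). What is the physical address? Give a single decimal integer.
Answer: 1410

Derivation:
vaddr = 898 = 0b1110000010
Split: l1_idx=7, l2_idx=0, offset=2
L1[7] = 0
L2[0][0] = 44
paddr = 44 * 32 + 2 = 1410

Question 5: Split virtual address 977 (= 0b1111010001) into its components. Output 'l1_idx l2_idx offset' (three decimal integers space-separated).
vaddr = 977 = 0b1111010001
  top 3 bits -> l1_idx = 7
  next 2 bits -> l2_idx = 2
  bottom 5 bits -> offset = 17

Answer: 7 2 17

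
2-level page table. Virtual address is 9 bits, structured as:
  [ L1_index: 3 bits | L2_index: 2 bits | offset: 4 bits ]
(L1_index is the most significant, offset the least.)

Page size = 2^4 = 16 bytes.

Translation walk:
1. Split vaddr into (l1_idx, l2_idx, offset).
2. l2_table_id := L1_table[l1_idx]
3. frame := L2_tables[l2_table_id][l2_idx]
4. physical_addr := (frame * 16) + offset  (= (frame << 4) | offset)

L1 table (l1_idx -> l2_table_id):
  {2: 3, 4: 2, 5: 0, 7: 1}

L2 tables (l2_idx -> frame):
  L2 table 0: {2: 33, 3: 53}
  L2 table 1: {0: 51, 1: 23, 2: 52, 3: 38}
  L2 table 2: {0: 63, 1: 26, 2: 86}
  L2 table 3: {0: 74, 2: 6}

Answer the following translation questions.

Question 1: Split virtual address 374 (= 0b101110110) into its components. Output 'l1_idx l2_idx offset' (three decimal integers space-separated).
Answer: 5 3 6

Derivation:
vaddr = 374 = 0b101110110
  top 3 bits -> l1_idx = 5
  next 2 bits -> l2_idx = 3
  bottom 4 bits -> offset = 6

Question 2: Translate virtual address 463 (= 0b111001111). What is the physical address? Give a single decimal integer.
Answer: 831

Derivation:
vaddr = 463 = 0b111001111
Split: l1_idx=7, l2_idx=0, offset=15
L1[7] = 1
L2[1][0] = 51
paddr = 51 * 16 + 15 = 831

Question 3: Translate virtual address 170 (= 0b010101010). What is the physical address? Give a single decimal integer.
Answer: 106

Derivation:
vaddr = 170 = 0b010101010
Split: l1_idx=2, l2_idx=2, offset=10
L1[2] = 3
L2[3][2] = 6
paddr = 6 * 16 + 10 = 106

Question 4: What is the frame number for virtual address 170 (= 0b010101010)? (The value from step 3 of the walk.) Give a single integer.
vaddr = 170: l1_idx=2, l2_idx=2
L1[2] = 3; L2[3][2] = 6

Answer: 6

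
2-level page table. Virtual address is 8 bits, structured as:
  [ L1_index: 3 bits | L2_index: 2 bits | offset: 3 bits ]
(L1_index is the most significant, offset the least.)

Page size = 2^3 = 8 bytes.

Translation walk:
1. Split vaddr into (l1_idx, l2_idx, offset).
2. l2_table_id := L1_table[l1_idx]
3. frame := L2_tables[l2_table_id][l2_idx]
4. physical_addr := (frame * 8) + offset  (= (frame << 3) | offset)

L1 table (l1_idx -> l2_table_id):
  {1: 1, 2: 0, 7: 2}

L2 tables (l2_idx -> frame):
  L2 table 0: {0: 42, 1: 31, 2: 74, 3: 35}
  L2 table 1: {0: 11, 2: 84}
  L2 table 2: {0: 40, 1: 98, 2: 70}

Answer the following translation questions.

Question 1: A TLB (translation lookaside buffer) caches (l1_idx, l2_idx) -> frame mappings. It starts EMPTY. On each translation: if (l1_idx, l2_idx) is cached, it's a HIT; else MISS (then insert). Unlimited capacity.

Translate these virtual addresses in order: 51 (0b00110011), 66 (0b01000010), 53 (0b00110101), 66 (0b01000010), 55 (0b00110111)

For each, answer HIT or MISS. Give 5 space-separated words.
Answer: MISS MISS HIT HIT HIT

Derivation:
vaddr=51: (1,2) not in TLB -> MISS, insert
vaddr=66: (2,0) not in TLB -> MISS, insert
vaddr=53: (1,2) in TLB -> HIT
vaddr=66: (2,0) in TLB -> HIT
vaddr=55: (1,2) in TLB -> HIT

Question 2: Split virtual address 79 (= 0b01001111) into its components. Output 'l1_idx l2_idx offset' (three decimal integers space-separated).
vaddr = 79 = 0b01001111
  top 3 bits -> l1_idx = 2
  next 2 bits -> l2_idx = 1
  bottom 3 bits -> offset = 7

Answer: 2 1 7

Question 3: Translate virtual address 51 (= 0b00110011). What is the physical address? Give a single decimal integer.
vaddr = 51 = 0b00110011
Split: l1_idx=1, l2_idx=2, offset=3
L1[1] = 1
L2[1][2] = 84
paddr = 84 * 8 + 3 = 675

Answer: 675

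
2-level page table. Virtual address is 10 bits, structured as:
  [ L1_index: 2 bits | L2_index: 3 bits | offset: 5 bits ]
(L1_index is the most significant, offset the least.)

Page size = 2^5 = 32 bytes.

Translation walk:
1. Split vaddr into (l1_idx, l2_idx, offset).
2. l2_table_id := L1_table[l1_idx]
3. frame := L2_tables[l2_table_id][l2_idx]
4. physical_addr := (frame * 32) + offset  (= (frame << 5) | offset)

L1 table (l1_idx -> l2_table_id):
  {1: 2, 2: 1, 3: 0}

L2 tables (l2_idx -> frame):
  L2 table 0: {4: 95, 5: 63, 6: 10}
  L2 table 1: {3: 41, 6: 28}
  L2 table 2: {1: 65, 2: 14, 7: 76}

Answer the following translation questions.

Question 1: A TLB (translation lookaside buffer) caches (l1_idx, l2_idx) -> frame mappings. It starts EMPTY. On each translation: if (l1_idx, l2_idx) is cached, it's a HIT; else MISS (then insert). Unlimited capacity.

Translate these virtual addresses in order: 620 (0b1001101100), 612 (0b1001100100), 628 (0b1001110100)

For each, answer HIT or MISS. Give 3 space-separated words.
Answer: MISS HIT HIT

Derivation:
vaddr=620: (2,3) not in TLB -> MISS, insert
vaddr=612: (2,3) in TLB -> HIT
vaddr=628: (2,3) in TLB -> HIT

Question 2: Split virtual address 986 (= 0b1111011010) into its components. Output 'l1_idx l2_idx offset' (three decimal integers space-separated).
vaddr = 986 = 0b1111011010
  top 2 bits -> l1_idx = 3
  next 3 bits -> l2_idx = 6
  bottom 5 bits -> offset = 26

Answer: 3 6 26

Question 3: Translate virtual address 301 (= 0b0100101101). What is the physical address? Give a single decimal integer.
Answer: 2093

Derivation:
vaddr = 301 = 0b0100101101
Split: l1_idx=1, l2_idx=1, offset=13
L1[1] = 2
L2[2][1] = 65
paddr = 65 * 32 + 13 = 2093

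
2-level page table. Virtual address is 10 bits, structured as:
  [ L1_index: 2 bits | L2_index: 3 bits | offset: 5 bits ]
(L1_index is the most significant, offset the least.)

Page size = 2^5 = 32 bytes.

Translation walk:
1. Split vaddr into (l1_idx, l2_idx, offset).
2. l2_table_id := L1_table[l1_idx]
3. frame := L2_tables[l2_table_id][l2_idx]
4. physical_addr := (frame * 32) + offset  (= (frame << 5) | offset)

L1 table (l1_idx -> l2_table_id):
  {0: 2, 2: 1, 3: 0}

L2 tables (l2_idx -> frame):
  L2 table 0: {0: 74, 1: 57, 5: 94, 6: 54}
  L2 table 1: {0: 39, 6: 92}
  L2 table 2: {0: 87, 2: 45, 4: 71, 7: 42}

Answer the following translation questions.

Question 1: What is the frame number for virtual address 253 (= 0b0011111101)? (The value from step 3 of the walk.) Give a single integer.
Answer: 42

Derivation:
vaddr = 253: l1_idx=0, l2_idx=7
L1[0] = 2; L2[2][7] = 42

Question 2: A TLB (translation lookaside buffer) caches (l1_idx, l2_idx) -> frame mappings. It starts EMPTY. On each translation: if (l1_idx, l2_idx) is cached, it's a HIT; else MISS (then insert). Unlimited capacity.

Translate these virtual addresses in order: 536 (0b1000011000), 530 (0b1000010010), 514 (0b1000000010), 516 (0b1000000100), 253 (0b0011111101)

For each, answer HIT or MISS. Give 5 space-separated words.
vaddr=536: (2,0) not in TLB -> MISS, insert
vaddr=530: (2,0) in TLB -> HIT
vaddr=514: (2,0) in TLB -> HIT
vaddr=516: (2,0) in TLB -> HIT
vaddr=253: (0,7) not in TLB -> MISS, insert

Answer: MISS HIT HIT HIT MISS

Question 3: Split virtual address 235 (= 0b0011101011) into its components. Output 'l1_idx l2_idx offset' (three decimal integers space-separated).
Answer: 0 7 11

Derivation:
vaddr = 235 = 0b0011101011
  top 2 bits -> l1_idx = 0
  next 3 bits -> l2_idx = 7
  bottom 5 bits -> offset = 11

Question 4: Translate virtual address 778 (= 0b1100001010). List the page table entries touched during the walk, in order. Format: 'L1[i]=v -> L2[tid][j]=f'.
Answer: L1[3]=0 -> L2[0][0]=74

Derivation:
vaddr = 778 = 0b1100001010
Split: l1_idx=3, l2_idx=0, offset=10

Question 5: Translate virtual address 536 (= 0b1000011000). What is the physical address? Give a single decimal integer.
Answer: 1272

Derivation:
vaddr = 536 = 0b1000011000
Split: l1_idx=2, l2_idx=0, offset=24
L1[2] = 1
L2[1][0] = 39
paddr = 39 * 32 + 24 = 1272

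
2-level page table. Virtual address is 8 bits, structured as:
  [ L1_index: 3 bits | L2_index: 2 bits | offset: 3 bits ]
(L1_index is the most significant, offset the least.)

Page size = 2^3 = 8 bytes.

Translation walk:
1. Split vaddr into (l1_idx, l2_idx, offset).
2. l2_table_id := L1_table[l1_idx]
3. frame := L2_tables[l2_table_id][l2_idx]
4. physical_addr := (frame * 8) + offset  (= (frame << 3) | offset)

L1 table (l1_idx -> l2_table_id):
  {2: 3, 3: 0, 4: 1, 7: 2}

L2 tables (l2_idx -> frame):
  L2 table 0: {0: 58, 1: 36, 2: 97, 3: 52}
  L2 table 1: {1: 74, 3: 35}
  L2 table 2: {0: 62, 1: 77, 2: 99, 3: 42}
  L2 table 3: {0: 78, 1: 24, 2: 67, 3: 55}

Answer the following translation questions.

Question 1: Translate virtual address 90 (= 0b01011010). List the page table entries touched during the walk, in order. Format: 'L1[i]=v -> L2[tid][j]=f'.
vaddr = 90 = 0b01011010
Split: l1_idx=2, l2_idx=3, offset=2

Answer: L1[2]=3 -> L2[3][3]=55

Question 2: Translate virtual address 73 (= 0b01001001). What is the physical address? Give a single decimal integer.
vaddr = 73 = 0b01001001
Split: l1_idx=2, l2_idx=1, offset=1
L1[2] = 3
L2[3][1] = 24
paddr = 24 * 8 + 1 = 193

Answer: 193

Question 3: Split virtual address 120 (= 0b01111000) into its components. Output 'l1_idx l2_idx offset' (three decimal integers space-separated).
Answer: 3 3 0

Derivation:
vaddr = 120 = 0b01111000
  top 3 bits -> l1_idx = 3
  next 2 bits -> l2_idx = 3
  bottom 3 bits -> offset = 0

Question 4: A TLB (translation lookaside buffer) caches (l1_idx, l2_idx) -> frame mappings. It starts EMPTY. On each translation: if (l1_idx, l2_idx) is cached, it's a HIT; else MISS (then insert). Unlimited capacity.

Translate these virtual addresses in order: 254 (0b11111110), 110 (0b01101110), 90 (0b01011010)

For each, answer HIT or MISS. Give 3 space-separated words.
Answer: MISS MISS MISS

Derivation:
vaddr=254: (7,3) not in TLB -> MISS, insert
vaddr=110: (3,1) not in TLB -> MISS, insert
vaddr=90: (2,3) not in TLB -> MISS, insert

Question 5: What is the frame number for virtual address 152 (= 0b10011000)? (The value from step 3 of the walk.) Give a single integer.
vaddr = 152: l1_idx=4, l2_idx=3
L1[4] = 1; L2[1][3] = 35

Answer: 35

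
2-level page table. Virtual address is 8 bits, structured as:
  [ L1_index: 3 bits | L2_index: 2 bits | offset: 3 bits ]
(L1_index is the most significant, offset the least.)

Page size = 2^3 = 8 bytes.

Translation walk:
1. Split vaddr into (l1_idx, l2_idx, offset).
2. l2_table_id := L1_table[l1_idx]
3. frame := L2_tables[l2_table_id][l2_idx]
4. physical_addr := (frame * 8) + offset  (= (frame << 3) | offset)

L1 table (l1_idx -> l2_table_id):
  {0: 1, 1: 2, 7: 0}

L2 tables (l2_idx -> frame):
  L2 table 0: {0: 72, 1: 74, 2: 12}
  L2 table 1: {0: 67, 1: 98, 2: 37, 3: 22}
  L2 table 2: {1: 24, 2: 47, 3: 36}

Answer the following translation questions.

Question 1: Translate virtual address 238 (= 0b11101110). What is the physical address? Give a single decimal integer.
vaddr = 238 = 0b11101110
Split: l1_idx=7, l2_idx=1, offset=6
L1[7] = 0
L2[0][1] = 74
paddr = 74 * 8 + 6 = 598

Answer: 598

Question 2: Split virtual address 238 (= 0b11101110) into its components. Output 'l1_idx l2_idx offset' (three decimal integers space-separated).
vaddr = 238 = 0b11101110
  top 3 bits -> l1_idx = 7
  next 2 bits -> l2_idx = 1
  bottom 3 bits -> offset = 6

Answer: 7 1 6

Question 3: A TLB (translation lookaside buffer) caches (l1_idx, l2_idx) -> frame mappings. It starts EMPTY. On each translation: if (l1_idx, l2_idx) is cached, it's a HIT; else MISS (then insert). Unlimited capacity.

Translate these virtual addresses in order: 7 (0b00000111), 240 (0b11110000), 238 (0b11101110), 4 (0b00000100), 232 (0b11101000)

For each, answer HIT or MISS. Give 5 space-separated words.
Answer: MISS MISS MISS HIT HIT

Derivation:
vaddr=7: (0,0) not in TLB -> MISS, insert
vaddr=240: (7,2) not in TLB -> MISS, insert
vaddr=238: (7,1) not in TLB -> MISS, insert
vaddr=4: (0,0) in TLB -> HIT
vaddr=232: (7,1) in TLB -> HIT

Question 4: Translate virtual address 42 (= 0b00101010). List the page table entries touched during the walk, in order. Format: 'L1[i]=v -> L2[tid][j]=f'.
vaddr = 42 = 0b00101010
Split: l1_idx=1, l2_idx=1, offset=2

Answer: L1[1]=2 -> L2[2][1]=24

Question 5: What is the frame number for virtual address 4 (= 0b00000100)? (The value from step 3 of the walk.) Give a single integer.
vaddr = 4: l1_idx=0, l2_idx=0
L1[0] = 1; L2[1][0] = 67

Answer: 67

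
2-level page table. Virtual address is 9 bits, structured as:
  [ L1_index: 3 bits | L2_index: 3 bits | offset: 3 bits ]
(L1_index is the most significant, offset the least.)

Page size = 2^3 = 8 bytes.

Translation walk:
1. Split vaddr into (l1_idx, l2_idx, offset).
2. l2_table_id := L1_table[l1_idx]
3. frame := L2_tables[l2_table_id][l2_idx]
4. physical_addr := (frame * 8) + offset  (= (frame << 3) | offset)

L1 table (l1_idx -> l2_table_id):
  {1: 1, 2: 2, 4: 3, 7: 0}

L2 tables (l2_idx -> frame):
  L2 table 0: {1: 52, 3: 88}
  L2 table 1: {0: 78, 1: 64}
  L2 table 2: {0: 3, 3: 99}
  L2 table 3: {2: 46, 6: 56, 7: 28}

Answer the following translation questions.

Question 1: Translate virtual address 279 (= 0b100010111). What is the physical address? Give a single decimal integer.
vaddr = 279 = 0b100010111
Split: l1_idx=4, l2_idx=2, offset=7
L1[4] = 3
L2[3][2] = 46
paddr = 46 * 8 + 7 = 375

Answer: 375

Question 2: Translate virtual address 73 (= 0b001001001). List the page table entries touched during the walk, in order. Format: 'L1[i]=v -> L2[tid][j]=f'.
vaddr = 73 = 0b001001001
Split: l1_idx=1, l2_idx=1, offset=1

Answer: L1[1]=1 -> L2[1][1]=64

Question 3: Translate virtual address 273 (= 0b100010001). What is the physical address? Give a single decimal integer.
vaddr = 273 = 0b100010001
Split: l1_idx=4, l2_idx=2, offset=1
L1[4] = 3
L2[3][2] = 46
paddr = 46 * 8 + 1 = 369

Answer: 369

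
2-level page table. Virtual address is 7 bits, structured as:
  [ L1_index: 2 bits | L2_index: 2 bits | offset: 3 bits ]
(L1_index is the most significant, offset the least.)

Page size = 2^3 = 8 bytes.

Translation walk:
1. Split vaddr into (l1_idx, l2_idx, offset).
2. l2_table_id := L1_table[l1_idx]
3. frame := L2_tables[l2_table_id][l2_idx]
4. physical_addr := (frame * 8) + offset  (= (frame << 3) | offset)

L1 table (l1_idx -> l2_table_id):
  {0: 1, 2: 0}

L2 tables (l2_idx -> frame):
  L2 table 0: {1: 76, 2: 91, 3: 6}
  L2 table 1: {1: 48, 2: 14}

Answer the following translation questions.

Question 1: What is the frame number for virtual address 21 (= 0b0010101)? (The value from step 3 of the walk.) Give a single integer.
vaddr = 21: l1_idx=0, l2_idx=2
L1[0] = 1; L2[1][2] = 14

Answer: 14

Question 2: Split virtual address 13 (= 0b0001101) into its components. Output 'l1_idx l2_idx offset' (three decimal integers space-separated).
Answer: 0 1 5

Derivation:
vaddr = 13 = 0b0001101
  top 2 bits -> l1_idx = 0
  next 2 bits -> l2_idx = 1
  bottom 3 bits -> offset = 5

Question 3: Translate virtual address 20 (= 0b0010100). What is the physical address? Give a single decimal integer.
Answer: 116

Derivation:
vaddr = 20 = 0b0010100
Split: l1_idx=0, l2_idx=2, offset=4
L1[0] = 1
L2[1][2] = 14
paddr = 14 * 8 + 4 = 116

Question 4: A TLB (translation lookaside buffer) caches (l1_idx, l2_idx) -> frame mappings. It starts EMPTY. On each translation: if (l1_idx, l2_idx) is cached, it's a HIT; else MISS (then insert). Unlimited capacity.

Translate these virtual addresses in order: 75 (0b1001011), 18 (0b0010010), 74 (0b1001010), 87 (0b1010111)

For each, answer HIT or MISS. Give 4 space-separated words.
Answer: MISS MISS HIT MISS

Derivation:
vaddr=75: (2,1) not in TLB -> MISS, insert
vaddr=18: (0,2) not in TLB -> MISS, insert
vaddr=74: (2,1) in TLB -> HIT
vaddr=87: (2,2) not in TLB -> MISS, insert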